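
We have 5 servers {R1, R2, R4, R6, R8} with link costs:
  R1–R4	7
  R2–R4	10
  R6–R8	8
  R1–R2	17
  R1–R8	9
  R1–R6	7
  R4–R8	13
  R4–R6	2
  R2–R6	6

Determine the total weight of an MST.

Sort edges by weight, then run Kruskal:
R4–R6 (2): add. Components now {R8} {R4,R6} {R1} {R2}
R2–R6 (6): add. Components now {R8} {R2,R4,R6} {R1}
R1–R4 (7): add. Components now {R8} {R1,R2,R4,R6}
R1–R6 (7): skip — R6 and R1 already connected.
R6–R8 (8): add. Components now {R1,R2,R4,R6,R8}
MST edges: R4–R6, R2–R6, R1–R4, R6–R8; total weight 2+6+7+8 = 23.

23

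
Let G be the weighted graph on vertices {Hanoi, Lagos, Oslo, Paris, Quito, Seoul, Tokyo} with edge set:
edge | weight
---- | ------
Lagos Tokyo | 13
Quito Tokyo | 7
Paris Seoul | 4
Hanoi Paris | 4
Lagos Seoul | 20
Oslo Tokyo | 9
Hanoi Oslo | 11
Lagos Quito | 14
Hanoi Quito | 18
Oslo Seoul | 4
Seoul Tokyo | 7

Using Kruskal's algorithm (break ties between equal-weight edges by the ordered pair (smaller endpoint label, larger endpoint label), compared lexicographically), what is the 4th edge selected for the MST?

Quito-Tokyo

Kruskal: consider edges lightest-first.
Hanoi Paris (4): add — endpoints in different components.
Oslo Seoul (4): add — endpoints in different components.
Paris Seoul (4): add — endpoints in different components.
Quito Tokyo (7): add — endpoints in different components.
Seoul Tokyo (7): add — endpoints in different components.
Oslo Tokyo (9): skip — Oslo and Tokyo already connected.
Hanoi Oslo (11): skip — Hanoi and Oslo already connected.
Lagos Tokyo (13): add — endpoints in different components.
The 4th edge added is Quito Tokyo.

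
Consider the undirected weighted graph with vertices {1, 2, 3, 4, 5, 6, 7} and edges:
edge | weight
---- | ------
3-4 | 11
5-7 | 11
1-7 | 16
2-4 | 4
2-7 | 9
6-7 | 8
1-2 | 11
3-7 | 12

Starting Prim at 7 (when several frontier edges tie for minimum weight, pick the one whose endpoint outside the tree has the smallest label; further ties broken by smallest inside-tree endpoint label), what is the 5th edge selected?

Grow the tree from 7 using Prim:
Step 1: frontier [6-7 8, 2-7 9, 5-7 11, 3-7 12, 1-7 16] → take 6-7 (8); add 6.
Step 2: frontier [2-7 9, 5-7 11, 3-7 12, 1-7 16] → take 2-7 (9); add 2.
Step 3: frontier [2-4 4, 1-2 11, 5-7 11, 3-7 12, 1-7 16] → take 2-4 (4); add 4.
Step 4: frontier [1-2 11, 3-4 11, 5-7 11, 3-7 12, 1-7 16] → take 1-2 (11); add 1.
Step 5: frontier [3-4 11, 5-7 11, 3-7 12] → take 3-4 (11); add 3.
Step 6: frontier [5-7 11] → take 5-7 (11); add 5.
The 5th edge added is 3-4.

3-4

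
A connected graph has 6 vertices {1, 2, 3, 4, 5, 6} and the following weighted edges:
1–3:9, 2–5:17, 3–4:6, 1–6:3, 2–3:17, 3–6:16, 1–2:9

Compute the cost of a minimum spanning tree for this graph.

Kruskal: consider edges lightest-first.
1–6 (3): add. Components now {1,6} {2} {3} {4} {5}
3–4 (6): add. Components now {1,6} {2} {3,4} {5}
1–2 (9): add. Components now {1,2,6} {3,4} {5}
1–3 (9): add. Components now {1,2,3,4,6} {5}
3–6 (16): skip — 3 and 6 already connected.
2–3 (17): skip — 2 and 3 already connected.
2–5 (17): add. Components now {1,2,3,4,5,6}
MST edges: 1–6, 3–4, 1–2, 1–3, 2–5; total weight 3+6+9+9+17 = 44.

44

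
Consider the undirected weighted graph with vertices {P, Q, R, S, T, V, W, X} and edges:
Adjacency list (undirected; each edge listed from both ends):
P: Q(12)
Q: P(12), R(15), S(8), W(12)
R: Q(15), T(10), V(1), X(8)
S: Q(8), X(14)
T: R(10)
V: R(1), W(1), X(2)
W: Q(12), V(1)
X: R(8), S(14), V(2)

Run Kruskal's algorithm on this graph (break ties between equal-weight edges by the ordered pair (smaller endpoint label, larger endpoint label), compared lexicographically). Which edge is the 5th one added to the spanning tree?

Kruskal: consider edges lightest-first.
R-V (1): add — endpoints in different components.
V-W (1): add — endpoints in different components.
V-X (2): add — endpoints in different components.
Q-S (8): add — endpoints in different components.
R-X (8): skip — X and R already connected.
R-T (10): add — endpoints in different components.
P-Q (12): add — endpoints in different components.
Q-W (12): add — endpoints in different components.
The 5th edge added is R-T.

R-T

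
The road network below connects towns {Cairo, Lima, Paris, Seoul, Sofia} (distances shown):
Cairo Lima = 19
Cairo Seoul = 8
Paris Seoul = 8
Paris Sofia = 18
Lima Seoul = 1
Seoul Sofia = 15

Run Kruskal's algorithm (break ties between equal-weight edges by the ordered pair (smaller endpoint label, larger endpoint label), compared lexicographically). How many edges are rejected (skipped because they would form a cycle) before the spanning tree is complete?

0

Sort edges by weight, then run Kruskal:
Lima Seoul (1): add — endpoints in different components.
Cairo Seoul (8): add — endpoints in different components.
Paris Seoul (8): add — endpoints in different components.
Seoul Sofia (15): add — endpoints in different components.
Edges rejected before the tree was complete: 0.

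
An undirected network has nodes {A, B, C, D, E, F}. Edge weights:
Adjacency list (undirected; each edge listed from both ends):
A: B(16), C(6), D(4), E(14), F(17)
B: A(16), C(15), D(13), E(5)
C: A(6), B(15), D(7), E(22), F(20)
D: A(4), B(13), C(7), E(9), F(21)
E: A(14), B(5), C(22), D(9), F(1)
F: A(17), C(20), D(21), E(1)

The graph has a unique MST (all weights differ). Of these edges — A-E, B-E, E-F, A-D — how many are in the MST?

Kruskal: consider edges lightest-first.
E-F (1): add — endpoints in different components.
A-D (4): add — endpoints in different components.
B-E (5): add — endpoints in different components.
A-C (6): add — endpoints in different components.
C-D (7): skip — C and D already connected.
D-E (9): add — endpoints in different components.
MST edge set: {E-F, A-D, B-E, A-C, D-E}.
Of the listed edges, {B-E, E-F, A-D} are in the MST → 3.

3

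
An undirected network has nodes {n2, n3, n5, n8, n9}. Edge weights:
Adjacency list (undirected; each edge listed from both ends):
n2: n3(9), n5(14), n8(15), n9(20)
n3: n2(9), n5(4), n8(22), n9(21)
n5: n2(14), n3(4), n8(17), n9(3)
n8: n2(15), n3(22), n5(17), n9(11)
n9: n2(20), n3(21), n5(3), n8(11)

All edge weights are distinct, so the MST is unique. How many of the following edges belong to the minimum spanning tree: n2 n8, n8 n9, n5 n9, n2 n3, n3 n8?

3

Kruskal: consider edges lightest-first.
n5 n9 (3): add — endpoints in different components.
n3 n5 (4): add — endpoints in different components.
n2 n3 (9): add — endpoints in different components.
n8 n9 (11): add — endpoints in different components.
MST edge set: {n5 n9, n3 n5, n2 n3, n8 n9}.
Of the listed edges, {n8 n9, n5 n9, n2 n3} are in the MST → 3.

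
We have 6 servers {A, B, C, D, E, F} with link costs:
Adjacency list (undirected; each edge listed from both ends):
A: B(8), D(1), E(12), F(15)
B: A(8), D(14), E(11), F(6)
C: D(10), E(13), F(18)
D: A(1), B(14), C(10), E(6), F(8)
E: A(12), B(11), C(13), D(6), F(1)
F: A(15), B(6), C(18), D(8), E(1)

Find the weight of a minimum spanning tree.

24

Prim's algorithm from A:
Step 1: frontier [A—D 1, A—B 8, A—E 12, A—F 15] → take A—D (1); add D.
Step 2: frontier [A—B 8, A—E 12, A—F 15, D—E 6, D—F 8, C—D 10, B—D 14] → take D—E (6); add E.
Step 3: frontier [A—B 8, A—F 15, D—F 8, C—D 10, B—D 14, E—F 1, B—E 11, C—E 13] → take E—F (1); add F.
Step 4: frontier [A—B 8, C—D 10, B—D 14, B—E 11, C—E 13, B—F 6, C—F 18] → take B—F (6); add B.
Step 5: frontier [C—D 10, C—E 13, C—F 18] → take C—D (10); add C.
MST edges: A—D, D—E, E—F, B—F, C—D; total weight 1+6+1+6+10 = 24.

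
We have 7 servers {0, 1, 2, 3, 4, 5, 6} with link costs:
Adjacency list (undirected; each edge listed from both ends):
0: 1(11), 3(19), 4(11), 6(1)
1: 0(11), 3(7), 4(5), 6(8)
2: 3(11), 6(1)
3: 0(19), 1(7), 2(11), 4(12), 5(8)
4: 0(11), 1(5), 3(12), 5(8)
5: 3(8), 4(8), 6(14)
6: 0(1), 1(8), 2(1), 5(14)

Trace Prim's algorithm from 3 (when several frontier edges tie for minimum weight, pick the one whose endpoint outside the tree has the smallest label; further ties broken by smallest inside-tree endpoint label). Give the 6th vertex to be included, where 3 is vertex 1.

0

Prim's algorithm from 3:
Step 1: cheapest edge leaving the tree is 1-3 (7); add 1.
Step 2: cheapest edge leaving the tree is 1-4 (5); add 4.
Step 3: cheapest edge leaving the tree is 3-5 (8); add 5.
Step 4: cheapest edge leaving the tree is 1-6 (8); add 6.
Step 5: cheapest edge leaving the tree is 0-6 (1); add 0.
Step 6: cheapest edge leaving the tree is 2-6 (1); add 2.
Vertex order: 3, 1, 4, 5, 6, 0, 2. The 6th vertex is 0.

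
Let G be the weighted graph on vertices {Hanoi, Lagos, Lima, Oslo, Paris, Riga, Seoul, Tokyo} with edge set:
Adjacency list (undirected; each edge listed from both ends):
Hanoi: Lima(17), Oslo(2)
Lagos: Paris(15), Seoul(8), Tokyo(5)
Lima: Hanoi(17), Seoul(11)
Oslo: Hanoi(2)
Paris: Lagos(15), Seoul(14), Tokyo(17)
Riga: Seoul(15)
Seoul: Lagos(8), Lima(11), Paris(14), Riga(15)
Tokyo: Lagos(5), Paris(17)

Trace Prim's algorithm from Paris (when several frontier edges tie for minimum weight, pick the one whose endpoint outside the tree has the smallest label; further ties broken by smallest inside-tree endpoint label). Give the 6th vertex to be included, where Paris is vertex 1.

Riga

Prim's algorithm from Paris:
Step 1: cheapest edge leaving the tree is Paris-Seoul (14); add Seoul.
Step 2: cheapest edge leaving the tree is Lagos-Seoul (8); add Lagos.
Step 3: cheapest edge leaving the tree is Lagos-Tokyo (5); add Tokyo.
Step 4: cheapest edge leaving the tree is Lima-Seoul (11); add Lima.
Step 5: cheapest edge leaving the tree is Riga-Seoul (15); add Riga.
Step 6: cheapest edge leaving the tree is Hanoi-Lima (17); add Hanoi.
Step 7: cheapest edge leaving the tree is Hanoi-Oslo (2); add Oslo.
Vertex order: Paris, Seoul, Lagos, Tokyo, Lima, Riga, Hanoi, Oslo. The 6th vertex is Riga.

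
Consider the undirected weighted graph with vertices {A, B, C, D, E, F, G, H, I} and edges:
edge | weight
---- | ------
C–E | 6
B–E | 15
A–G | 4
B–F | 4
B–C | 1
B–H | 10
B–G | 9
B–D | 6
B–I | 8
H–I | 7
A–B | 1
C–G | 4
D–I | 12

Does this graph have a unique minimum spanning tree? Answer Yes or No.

No

Kruskal: consider edges lightest-first.
A–B (1): add — endpoints in different components.
B–C (1): add — endpoints in different components.
A–G (4): add — endpoints in different components.
B–F (4): add — endpoints in different components.
C–G (4): skip — C and G already connected.
B–D (6): add — endpoints in different components.
C–E (6): add — endpoints in different components.
H–I (7): add — endpoints in different components.
B–I (8): add — endpoints in different components.
Non-tree edge C–G has weight 4, equal to the heaviest edge on its tree cycle — swapping gives another MST of the same weight. Not unique.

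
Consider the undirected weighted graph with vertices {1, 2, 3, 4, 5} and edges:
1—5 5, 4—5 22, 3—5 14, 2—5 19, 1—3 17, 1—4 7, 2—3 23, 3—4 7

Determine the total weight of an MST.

38

Sort edges by weight, then run Kruskal:
1—5 (5): add. Components now {1,5} {2} {3} {4}
1—4 (7): add. Components now {1,4,5} {2} {3}
3—4 (7): add. Components now {1,3,4,5} {2}
3—5 (14): skip — 3 and 5 already connected.
1—3 (17): skip — 1 and 3 already connected.
2—5 (19): add. Components now {1,2,3,4,5}
MST edges: 1—5, 1—4, 3—4, 2—5; total weight 5+7+7+19 = 38.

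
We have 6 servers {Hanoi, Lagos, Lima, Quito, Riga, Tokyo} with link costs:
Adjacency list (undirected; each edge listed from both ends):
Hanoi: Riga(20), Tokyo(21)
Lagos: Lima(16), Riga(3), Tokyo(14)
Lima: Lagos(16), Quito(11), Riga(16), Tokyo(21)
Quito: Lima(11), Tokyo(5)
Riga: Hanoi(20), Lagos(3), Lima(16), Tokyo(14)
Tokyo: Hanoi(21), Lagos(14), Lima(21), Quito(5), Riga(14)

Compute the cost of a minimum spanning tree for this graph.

53

Grow the tree from Lima using Prim:
Step 1: frontier [Lima—Quito 11, Lagos—Lima 16, Lima—Riga 16, Lima—Tokyo 21] → take Lima—Quito (11); add Quito.
Step 2: frontier [Lagos—Lima 16, Lima—Riga 16, Lima—Tokyo 21, Quito—Tokyo 5] → take Quito—Tokyo (5); add Tokyo.
Step 3: frontier [Lagos—Lima 16, Lima—Riga 16, Lagos—Tokyo 14, Riga—Tokyo 14, Hanoi—Tokyo 21] → take Lagos—Tokyo (14); add Lagos.
Step 4: frontier [Lagos—Riga 3, Lima—Riga 16, Riga—Tokyo 14, Hanoi—Tokyo 21] → take Lagos—Riga (3); add Riga.
Step 5: frontier [Hanoi—Riga 20, Hanoi—Tokyo 21] → take Hanoi—Riga (20); add Hanoi.
MST edges: Lima—Quito, Quito—Tokyo, Lagos—Tokyo, Lagos—Riga, Hanoi—Riga; total weight 11+5+14+3+20 = 53.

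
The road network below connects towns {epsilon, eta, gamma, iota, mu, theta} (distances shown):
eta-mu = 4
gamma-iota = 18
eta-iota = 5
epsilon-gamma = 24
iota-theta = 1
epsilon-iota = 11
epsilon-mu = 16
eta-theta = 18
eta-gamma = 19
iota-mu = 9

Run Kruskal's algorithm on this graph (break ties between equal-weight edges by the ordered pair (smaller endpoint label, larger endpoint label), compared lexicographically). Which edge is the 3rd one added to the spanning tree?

eta-iota

Sort edges by weight, then run Kruskal:
iota-theta (1): add — endpoints in different components.
eta-mu (4): add — endpoints in different components.
eta-iota (5): add — endpoints in different components.
iota-mu (9): skip — iota and mu already connected.
epsilon-iota (11): add — endpoints in different components.
epsilon-mu (16): skip — epsilon and mu already connected.
eta-theta (18): skip — eta and theta already connected.
gamma-iota (18): add — endpoints in different components.
The 3rd edge added is eta-iota.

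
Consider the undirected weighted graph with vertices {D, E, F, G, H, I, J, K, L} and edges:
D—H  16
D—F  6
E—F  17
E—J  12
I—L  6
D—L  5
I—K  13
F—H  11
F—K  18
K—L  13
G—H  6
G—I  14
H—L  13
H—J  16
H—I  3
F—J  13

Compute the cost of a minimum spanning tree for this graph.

Kruskal's algorithm — process edges by increasing weight (ties by edge label):
H—I (3): add — endpoints in different components.
D—L (5): add — endpoints in different components.
D—F (6): add — endpoints in different components.
G—H (6): add — endpoints in different components.
I—L (6): add — endpoints in different components.
F—H (11): skip — F and H already connected.
E—J (12): add — endpoints in different components.
F—J (13): add — endpoints in different components.
H—L (13): skip — H and L already connected.
I—K (13): add — endpoints in different components.
MST edges: H—I, D—L, D—F, G—H, I—L, E—J, F—J, I—K; total weight 3+5+6+6+6+12+13+13 = 64.

64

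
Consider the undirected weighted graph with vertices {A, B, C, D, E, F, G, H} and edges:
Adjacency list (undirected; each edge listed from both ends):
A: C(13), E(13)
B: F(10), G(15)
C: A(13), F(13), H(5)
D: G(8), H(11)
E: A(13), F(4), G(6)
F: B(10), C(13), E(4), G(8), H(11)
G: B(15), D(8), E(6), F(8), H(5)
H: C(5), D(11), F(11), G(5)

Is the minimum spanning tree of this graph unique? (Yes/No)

No

Kruskal's algorithm — process edges by increasing weight (ties by edge label):
E-F (4): add — endpoints in different components.
C-H (5): add — endpoints in different components.
G-H (5): add — endpoints in different components.
E-G (6): add — endpoints in different components.
D-G (8): add — endpoints in different components.
F-G (8): skip — F and G already connected.
B-F (10): add — endpoints in different components.
D-H (11): skip — D and H already connected.
F-H (11): skip — F and H already connected.
A-C (13): add — endpoints in different components.
Non-tree edge A-E has weight 13, equal to the heaviest edge on its tree cycle — swapping gives another MST of the same weight. Not unique.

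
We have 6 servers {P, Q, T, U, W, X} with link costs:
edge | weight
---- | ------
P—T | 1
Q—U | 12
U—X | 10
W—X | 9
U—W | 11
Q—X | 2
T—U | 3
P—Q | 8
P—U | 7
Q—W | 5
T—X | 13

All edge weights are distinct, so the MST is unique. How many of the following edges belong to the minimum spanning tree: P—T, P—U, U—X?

Sort edges by weight, then run Kruskal:
P—T (1): add — endpoints in different components.
Q—X (2): add — endpoints in different components.
T—U (3): add — endpoints in different components.
Q—W (5): add — endpoints in different components.
P—U (7): skip — P and U already connected.
P—Q (8): add — endpoints in different components.
MST edge set: {P—T, Q—X, T—U, Q—W, P—Q}.
Of the listed edges, {P—T} are in the MST → 1.

1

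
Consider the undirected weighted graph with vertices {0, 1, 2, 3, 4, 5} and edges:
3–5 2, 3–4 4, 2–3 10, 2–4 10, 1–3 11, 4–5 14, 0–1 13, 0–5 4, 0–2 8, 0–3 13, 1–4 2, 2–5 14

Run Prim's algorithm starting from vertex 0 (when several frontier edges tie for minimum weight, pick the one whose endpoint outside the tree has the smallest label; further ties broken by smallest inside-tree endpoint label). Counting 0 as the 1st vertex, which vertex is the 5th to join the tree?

Prim, starting at 0.
Step 1: frontier [0–5 4, 0–2 8, 0–1 13, 0–3 13] → take 0–5 (4); add 5.
Step 2: frontier [0–2 8, 0–1 13, 0–3 13, 3–5 2, 2–5 14, 4–5 14] → take 3–5 (2); add 3.
Step 3: frontier [0–2 8, 0–1 13, 3–4 4, 2–3 10, 1–3 11, 2–5 14, 4–5 14] → take 3–4 (4); add 4.
Step 4: frontier [0–2 8, 0–1 13, 2–3 10, 1–3 11, 1–4 2, 2–4 10, 2–5 14] → take 1–4 (2); add 1.
Step 5: frontier [0–2 8, 2–3 10, 2–4 10, 2–5 14] → take 0–2 (8); add 2.
Vertex order: 0, 5, 3, 4, 1, 2. The 5th vertex is 1.

1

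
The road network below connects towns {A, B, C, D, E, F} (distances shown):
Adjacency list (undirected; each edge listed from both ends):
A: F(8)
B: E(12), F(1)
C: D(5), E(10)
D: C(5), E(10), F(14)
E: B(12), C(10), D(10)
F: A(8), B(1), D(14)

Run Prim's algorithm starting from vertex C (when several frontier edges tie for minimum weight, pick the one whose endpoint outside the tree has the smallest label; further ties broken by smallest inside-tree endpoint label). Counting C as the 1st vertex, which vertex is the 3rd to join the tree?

E

Grow the tree from C using Prim:
Step 1: cheapest edge leaving the tree is C D (5); add D.
Step 2: cheapest edge leaving the tree is C E (10); add E.
Step 3: cheapest edge leaving the tree is B E (12); add B.
Step 4: cheapest edge leaving the tree is B F (1); add F.
Step 5: cheapest edge leaving the tree is A F (8); add A.
Vertex order: C, D, E, B, F, A. The 3rd vertex is E.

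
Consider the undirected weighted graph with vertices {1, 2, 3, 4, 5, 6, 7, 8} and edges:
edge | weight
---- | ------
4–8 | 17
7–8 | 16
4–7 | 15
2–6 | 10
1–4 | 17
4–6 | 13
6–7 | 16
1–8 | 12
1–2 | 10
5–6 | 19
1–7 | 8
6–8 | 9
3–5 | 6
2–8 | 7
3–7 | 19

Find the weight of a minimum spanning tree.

72

Grow the tree from 3 using Prim:
Step 1: cheapest edge leaving the tree is 3–5 (6); add 5.
Step 2: cheapest edge leaving the tree is 5–6 (19); add 6.
Step 3: cheapest edge leaving the tree is 6–8 (9); add 8.
Step 4: cheapest edge leaving the tree is 2–8 (7); add 2.
Step 5: cheapest edge leaving the tree is 1–2 (10); add 1.
Step 6: cheapest edge leaving the tree is 1–7 (8); add 7.
Step 7: cheapest edge leaving the tree is 4–6 (13); add 4.
MST edges: 3–5, 5–6, 6–8, 2–8, 1–2, 1–7, 4–6; total weight 6+19+9+7+10+8+13 = 72.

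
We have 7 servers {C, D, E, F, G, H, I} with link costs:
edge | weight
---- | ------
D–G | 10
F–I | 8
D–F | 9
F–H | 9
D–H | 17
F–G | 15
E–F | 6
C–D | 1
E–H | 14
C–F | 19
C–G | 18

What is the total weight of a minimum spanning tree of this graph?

Kruskal's algorithm — process edges by increasing weight (ties by edge label):
C–D (1): add. Components now {C,D} {E} {F} {G} {H} {I}
E–F (6): add. Components now {C,D} {E,F} {G} {H} {I}
F–I (8): add. Components now {C,D} {E,F,I} {G} {H}
D–F (9): add. Components now {C,D,E,F,I} {G} {H}
F–H (9): add. Components now {C,D,E,F,H,I} {G}
D–G (10): add. Components now {C,D,E,F,G,H,I}
MST edges: C–D, E–F, F–I, D–F, F–H, D–G; total weight 1+6+8+9+9+10 = 43.

43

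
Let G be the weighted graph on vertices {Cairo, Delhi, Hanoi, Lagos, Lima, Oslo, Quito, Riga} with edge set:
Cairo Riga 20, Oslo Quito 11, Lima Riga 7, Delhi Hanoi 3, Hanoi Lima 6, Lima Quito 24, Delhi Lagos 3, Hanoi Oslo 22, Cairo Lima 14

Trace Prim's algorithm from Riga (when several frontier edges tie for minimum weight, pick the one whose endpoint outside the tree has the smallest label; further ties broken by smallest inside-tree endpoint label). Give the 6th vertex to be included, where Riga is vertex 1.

Cairo

Prim, starting at Riga.
Step 1: cheapest edge leaving the tree is Lima Riga (7); add Lima.
Step 2: cheapest edge leaving the tree is Hanoi Lima (6); add Hanoi.
Step 3: cheapest edge leaving the tree is Delhi Hanoi (3); add Delhi.
Step 4: cheapest edge leaving the tree is Delhi Lagos (3); add Lagos.
Step 5: cheapest edge leaving the tree is Cairo Lima (14); add Cairo.
Step 6: cheapest edge leaving the tree is Hanoi Oslo (22); add Oslo.
Step 7: cheapest edge leaving the tree is Oslo Quito (11); add Quito.
Vertex order: Riga, Lima, Hanoi, Delhi, Lagos, Cairo, Oslo, Quito. The 6th vertex is Cairo.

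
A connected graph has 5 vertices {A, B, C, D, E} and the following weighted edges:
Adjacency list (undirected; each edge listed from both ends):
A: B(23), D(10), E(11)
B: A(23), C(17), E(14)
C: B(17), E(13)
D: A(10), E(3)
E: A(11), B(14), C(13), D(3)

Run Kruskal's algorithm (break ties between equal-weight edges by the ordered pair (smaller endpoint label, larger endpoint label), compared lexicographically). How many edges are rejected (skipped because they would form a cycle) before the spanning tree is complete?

Kruskal's algorithm — process edges by increasing weight (ties by edge label):
D E (3): add — endpoints in different components.
A D (10): add — endpoints in different components.
A E (11): skip — A and E already connected.
C E (13): add — endpoints in different components.
B E (14): add — endpoints in different components.
Edges rejected before the tree was complete: 1.

1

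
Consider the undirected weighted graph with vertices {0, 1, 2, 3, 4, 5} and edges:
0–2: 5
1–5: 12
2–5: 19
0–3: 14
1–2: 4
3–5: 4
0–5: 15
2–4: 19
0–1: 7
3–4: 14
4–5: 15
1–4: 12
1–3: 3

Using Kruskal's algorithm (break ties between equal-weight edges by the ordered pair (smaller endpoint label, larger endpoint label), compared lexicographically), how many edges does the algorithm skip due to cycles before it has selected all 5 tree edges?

1

Sort edges by weight, then run Kruskal:
1–3 (3): add — endpoints in different components.
1–2 (4): add — endpoints in different components.
3–5 (4): add — endpoints in different components.
0–2 (5): add — endpoints in different components.
0–1 (7): skip — 0 and 1 already connected.
1–4 (12): add — endpoints in different components.
Edges rejected before the tree was complete: 1.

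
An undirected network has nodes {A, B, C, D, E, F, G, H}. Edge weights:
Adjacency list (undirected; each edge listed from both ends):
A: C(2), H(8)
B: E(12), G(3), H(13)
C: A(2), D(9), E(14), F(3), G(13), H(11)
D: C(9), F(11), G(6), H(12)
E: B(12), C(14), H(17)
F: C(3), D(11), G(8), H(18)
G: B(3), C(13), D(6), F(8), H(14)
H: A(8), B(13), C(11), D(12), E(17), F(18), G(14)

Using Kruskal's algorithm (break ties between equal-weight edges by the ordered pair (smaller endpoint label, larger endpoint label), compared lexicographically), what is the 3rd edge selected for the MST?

Sort edges by weight, then run Kruskal:
A—C (2): add — endpoints in different components.
B—G (3): add — endpoints in different components.
C—F (3): add — endpoints in different components.
D—G (6): add — endpoints in different components.
A—H (8): add — endpoints in different components.
F—G (8): add — endpoints in different components.
C—D (9): skip — C and D already connected.
C—H (11): skip — C and H already connected.
D—F (11): skip — D and F already connected.
B—E (12): add — endpoints in different components.
The 3rd edge added is C—F.

C-F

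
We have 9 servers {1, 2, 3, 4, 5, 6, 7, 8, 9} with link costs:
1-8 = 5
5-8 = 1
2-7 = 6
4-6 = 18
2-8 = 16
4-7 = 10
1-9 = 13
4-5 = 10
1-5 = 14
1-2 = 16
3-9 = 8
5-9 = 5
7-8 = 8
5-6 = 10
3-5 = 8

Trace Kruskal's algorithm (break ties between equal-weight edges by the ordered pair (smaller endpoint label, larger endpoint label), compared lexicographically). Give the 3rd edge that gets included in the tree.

Sort edges by weight, then run Kruskal:
5-8 (1): add — endpoints in different components.
1-8 (5): add — endpoints in different components.
5-9 (5): add — endpoints in different components.
2-7 (6): add — endpoints in different components.
3-5 (8): add — endpoints in different components.
3-9 (8): skip — 3 and 9 already connected.
7-8 (8): add — endpoints in different components.
4-5 (10): add — endpoints in different components.
4-7 (10): skip — 4 and 7 already connected.
5-6 (10): add — endpoints in different components.
The 3rd edge added is 5-9.

5-9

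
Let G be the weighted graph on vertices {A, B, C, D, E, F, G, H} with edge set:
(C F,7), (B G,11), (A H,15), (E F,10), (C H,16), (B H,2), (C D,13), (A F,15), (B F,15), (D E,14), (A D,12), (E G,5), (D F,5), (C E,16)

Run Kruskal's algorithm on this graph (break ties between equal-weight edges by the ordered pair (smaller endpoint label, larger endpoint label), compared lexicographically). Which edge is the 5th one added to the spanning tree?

E-F

Sort edges by weight, then run Kruskal:
B H (2): add — endpoints in different components.
D F (5): add — endpoints in different components.
E G (5): add — endpoints in different components.
C F (7): add — endpoints in different components.
E F (10): add — endpoints in different components.
B G (11): add — endpoints in different components.
A D (12): add — endpoints in different components.
The 5th edge added is E F.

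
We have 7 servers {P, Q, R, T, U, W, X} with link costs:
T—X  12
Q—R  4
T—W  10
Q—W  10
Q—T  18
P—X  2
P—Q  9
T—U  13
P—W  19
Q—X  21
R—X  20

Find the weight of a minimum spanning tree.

48

Grow the tree from X using Prim:
Step 1: cheapest edge leaving the tree is P—X (2); add P.
Step 2: cheapest edge leaving the tree is P—Q (9); add Q.
Step 3: cheapest edge leaving the tree is Q—R (4); add R.
Step 4: cheapest edge leaving the tree is Q—W (10); add W.
Step 5: cheapest edge leaving the tree is T—W (10); add T.
Step 6: cheapest edge leaving the tree is T—U (13); add U.
MST edges: P—X, P—Q, Q—R, Q—W, T—W, T—U; total weight 2+9+4+10+10+13 = 48.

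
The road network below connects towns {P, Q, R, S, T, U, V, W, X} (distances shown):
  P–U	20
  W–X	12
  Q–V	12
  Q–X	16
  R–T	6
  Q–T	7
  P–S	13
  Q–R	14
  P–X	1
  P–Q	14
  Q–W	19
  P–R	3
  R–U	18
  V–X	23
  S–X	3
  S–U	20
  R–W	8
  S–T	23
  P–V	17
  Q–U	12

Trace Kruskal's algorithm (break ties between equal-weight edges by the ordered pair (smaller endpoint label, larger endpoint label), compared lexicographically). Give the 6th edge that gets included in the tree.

R-W

Kruskal's algorithm — process edges by increasing weight (ties by edge label):
P–X (1): add — endpoints in different components.
P–R (3): add — endpoints in different components.
S–X (3): add — endpoints in different components.
R–T (6): add — endpoints in different components.
Q–T (7): add — endpoints in different components.
R–W (8): add — endpoints in different components.
Q–U (12): add — endpoints in different components.
Q–V (12): add — endpoints in different components.
The 6th edge added is R–W.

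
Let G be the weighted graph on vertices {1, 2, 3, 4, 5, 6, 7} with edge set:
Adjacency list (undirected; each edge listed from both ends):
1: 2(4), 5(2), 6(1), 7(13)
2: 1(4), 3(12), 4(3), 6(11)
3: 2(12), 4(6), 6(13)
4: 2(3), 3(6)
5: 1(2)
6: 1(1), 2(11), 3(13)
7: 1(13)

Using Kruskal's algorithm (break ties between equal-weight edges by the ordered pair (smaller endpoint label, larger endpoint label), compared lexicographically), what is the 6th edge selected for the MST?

1-7

Kruskal: consider edges lightest-first.
1-6 (1): add. Components now {1,6} {2} {3} {4} {5} {7}
1-5 (2): add. Components now {1,5,6} {2} {3} {4} {7}
2-4 (3): add. Components now {1,5,6} {2,4} {3} {7}
1-2 (4): add. Components now {1,2,4,5,6} {3} {7}
3-4 (6): add. Components now {1,2,3,4,5,6} {7}
2-6 (11): skip — 2 and 6 already connected.
2-3 (12): skip — 2 and 3 already connected.
1-7 (13): add. Components now {1,2,3,4,5,6,7}
The 6th edge added is 1-7.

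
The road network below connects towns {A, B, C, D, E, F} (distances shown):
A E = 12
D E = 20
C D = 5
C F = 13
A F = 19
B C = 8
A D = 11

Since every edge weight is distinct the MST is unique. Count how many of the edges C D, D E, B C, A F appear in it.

Kruskal's algorithm — process edges by increasing weight (ties by edge label):
C D (5): add. Components now {A} {B} {C,D} {E} {F}
B C (8): add. Components now {A} {B,C,D} {E} {F}
A D (11): add. Components now {A,B,C,D} {E} {F}
A E (12): add. Components now {A,B,C,D,E} {F}
C F (13): add. Components now {A,B,C,D,E,F}
MST edge set: {C D, B C, A D, A E, C F}.
Of the listed edges, {C D, B C} are in the MST → 2.

2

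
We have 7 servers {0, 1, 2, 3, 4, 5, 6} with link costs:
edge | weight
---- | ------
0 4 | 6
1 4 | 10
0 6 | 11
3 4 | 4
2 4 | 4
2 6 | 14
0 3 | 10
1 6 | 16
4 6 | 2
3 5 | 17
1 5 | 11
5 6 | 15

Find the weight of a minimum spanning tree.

Sort edges by weight, then run Kruskal:
4 6 (2): add — endpoints in different components.
2 4 (4): add — endpoints in different components.
3 4 (4): add — endpoints in different components.
0 4 (6): add — endpoints in different components.
0 3 (10): skip — 0 and 3 already connected.
1 4 (10): add — endpoints in different components.
0 6 (11): skip — 0 and 6 already connected.
1 5 (11): add — endpoints in different components.
MST edges: 4 6, 2 4, 3 4, 0 4, 1 4, 1 5; total weight 2+4+4+6+10+11 = 37.

37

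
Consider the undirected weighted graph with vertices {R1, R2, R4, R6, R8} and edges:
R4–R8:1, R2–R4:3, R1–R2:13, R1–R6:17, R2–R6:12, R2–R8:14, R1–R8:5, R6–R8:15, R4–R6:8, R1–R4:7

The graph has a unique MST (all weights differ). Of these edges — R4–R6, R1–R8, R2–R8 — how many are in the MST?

2

Kruskal's algorithm — process edges by increasing weight (ties by edge label):
R4–R8 (1): add. Components now {R4,R8} {R6} {R1} {R2}
R2–R4 (3): add. Components now {R2,R4,R8} {R6} {R1}
R1–R8 (5): add. Components now {R1,R2,R4,R8} {R6}
R1–R4 (7): skip — R4 and R1 already connected.
R4–R6 (8): add. Components now {R1,R2,R4,R6,R8}
MST edge set: {R4–R8, R2–R4, R1–R8, R4–R6}.
Of the listed edges, {R4–R6, R1–R8} are in the MST → 2.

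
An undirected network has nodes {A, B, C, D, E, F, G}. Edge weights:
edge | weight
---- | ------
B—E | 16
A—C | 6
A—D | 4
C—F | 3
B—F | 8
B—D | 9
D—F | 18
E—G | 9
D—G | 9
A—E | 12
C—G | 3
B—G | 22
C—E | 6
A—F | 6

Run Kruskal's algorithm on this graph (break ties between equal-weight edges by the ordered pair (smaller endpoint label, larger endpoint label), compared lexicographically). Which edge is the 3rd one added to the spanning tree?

Sort edges by weight, then run Kruskal:
C—F (3): add — endpoints in different components.
C—G (3): add — endpoints in different components.
A—D (4): add — endpoints in different components.
A—C (6): add — endpoints in different components.
A—F (6): skip — A and F already connected.
C—E (6): add — endpoints in different components.
B—F (8): add — endpoints in different components.
The 3rd edge added is A—D.

A-D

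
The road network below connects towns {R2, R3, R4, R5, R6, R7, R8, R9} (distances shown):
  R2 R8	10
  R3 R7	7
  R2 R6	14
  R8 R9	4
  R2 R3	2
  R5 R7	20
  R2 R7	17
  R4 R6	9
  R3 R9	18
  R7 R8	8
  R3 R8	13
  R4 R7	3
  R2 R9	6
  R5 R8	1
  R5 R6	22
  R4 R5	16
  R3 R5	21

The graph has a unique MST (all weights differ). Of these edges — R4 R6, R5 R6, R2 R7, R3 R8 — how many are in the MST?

Sort edges by weight, then run Kruskal:
R5 R8 (1): add — endpoints in different components.
R2 R3 (2): add — endpoints in different components.
R4 R7 (3): add — endpoints in different components.
R8 R9 (4): add — endpoints in different components.
R2 R9 (6): add — endpoints in different components.
R3 R7 (7): add — endpoints in different components.
R7 R8 (8): skip — R7 and R8 already connected.
R4 R6 (9): add — endpoints in different components.
MST edge set: {R5 R8, R2 R3, R4 R7, R8 R9, R2 R9, R3 R7, R4 R6}.
Of the listed edges, {R4 R6} are in the MST → 1.

1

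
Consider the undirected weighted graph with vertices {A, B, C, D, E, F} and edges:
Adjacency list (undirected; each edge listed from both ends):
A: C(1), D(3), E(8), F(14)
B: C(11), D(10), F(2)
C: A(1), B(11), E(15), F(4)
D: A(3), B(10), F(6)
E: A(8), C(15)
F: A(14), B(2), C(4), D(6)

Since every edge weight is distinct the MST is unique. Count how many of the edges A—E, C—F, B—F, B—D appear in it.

Kruskal: consider edges lightest-first.
A—C (1): add — endpoints in different components.
B—F (2): add — endpoints in different components.
A—D (3): add — endpoints in different components.
C—F (4): add — endpoints in different components.
D—F (6): skip — D and F already connected.
A—E (8): add — endpoints in different components.
MST edge set: {A—C, B—F, A—D, C—F, A—E}.
Of the listed edges, {A—E, C—F, B—F} are in the MST → 3.

3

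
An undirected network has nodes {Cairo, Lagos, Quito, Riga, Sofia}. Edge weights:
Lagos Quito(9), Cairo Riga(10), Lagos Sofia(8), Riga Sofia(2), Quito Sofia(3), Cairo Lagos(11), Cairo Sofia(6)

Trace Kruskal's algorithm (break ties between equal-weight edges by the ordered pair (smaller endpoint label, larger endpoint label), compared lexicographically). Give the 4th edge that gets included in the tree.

Lagos-Sofia

Kruskal: consider edges lightest-first.
Riga Sofia (2): add — endpoints in different components.
Quito Sofia (3): add — endpoints in different components.
Cairo Sofia (6): add — endpoints in different components.
Lagos Sofia (8): add — endpoints in different components.
The 4th edge added is Lagos Sofia.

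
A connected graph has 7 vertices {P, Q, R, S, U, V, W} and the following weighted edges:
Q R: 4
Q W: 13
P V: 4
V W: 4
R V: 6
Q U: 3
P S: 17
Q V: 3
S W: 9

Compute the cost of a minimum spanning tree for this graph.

27

Grow the tree from Q using Prim:
Step 1: cheapest edge leaving the tree is Q U (3); add U.
Step 2: cheapest edge leaving the tree is Q V (3); add V.
Step 3: cheapest edge leaving the tree is P V (4); add P.
Step 4: cheapest edge leaving the tree is Q R (4); add R.
Step 5: cheapest edge leaving the tree is V W (4); add W.
Step 6: cheapest edge leaving the tree is S W (9); add S.
MST edges: Q U, Q V, P V, Q R, V W, S W; total weight 3+3+4+4+4+9 = 27.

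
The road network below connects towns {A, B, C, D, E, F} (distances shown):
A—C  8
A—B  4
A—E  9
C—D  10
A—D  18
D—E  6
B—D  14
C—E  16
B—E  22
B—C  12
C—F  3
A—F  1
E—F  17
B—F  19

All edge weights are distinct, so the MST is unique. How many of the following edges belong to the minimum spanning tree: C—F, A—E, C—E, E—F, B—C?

2

Sort edges by weight, then run Kruskal:
A—F (1): add. Components now {A,F} {B} {C} {D} {E}
C—F (3): add. Components now {A,C,F} {B} {D} {E}
A—B (4): add. Components now {A,B,C,F} {D} {E}
D—E (6): add. Components now {A,B,C,F} {D,E}
A—C (8): skip — A and C already connected.
A—E (9): add. Components now {A,B,C,D,E,F}
MST edge set: {A—F, C—F, A—B, D—E, A—E}.
Of the listed edges, {C—F, A—E} are in the MST → 2.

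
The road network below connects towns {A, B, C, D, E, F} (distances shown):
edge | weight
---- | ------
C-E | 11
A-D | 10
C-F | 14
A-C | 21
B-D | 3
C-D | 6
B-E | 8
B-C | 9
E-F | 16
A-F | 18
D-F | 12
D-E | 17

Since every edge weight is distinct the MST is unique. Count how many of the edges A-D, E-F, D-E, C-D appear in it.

2

Sort edges by weight, then run Kruskal:
B-D (3): add — endpoints in different components.
C-D (6): add — endpoints in different components.
B-E (8): add — endpoints in different components.
B-C (9): skip — B and C already connected.
A-D (10): add — endpoints in different components.
C-E (11): skip — C and E already connected.
D-F (12): add — endpoints in different components.
MST edge set: {B-D, C-D, B-E, A-D, D-F}.
Of the listed edges, {A-D, C-D} are in the MST → 2.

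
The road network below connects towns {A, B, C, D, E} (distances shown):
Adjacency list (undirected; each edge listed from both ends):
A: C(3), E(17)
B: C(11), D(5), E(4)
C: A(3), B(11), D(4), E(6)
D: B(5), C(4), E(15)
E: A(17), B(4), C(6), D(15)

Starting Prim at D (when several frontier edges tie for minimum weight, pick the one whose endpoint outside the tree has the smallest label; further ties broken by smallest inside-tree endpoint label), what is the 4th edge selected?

Prim, starting at D.
Step 1: frontier [C—D 4, B—D 5, D—E 15] → take C—D (4); add C.
Step 2: frontier [A—C 3, C—E 6, B—C 11, B—D 5, D—E 15] → take A—C (3); add A.
Step 3: frontier [A—E 17, C—E 6, B—C 11, B—D 5, D—E 15] → take B—D (5); add B.
Step 4: frontier [A—E 17, B—E 4, C—E 6, D—E 15] → take B—E (4); add E.
The 4th edge added is B—E.

B-E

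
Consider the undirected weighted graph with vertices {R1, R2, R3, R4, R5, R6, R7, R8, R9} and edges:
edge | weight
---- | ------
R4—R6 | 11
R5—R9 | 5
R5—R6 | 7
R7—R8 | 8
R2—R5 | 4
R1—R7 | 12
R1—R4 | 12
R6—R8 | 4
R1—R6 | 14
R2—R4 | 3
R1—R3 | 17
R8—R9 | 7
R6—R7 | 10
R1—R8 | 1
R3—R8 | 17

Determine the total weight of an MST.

49

Grow the tree from R3 using Prim:
Step 1: cheapest edge leaving the tree is R1—R3 (17); add R1.
Step 2: cheapest edge leaving the tree is R1—R8 (1); add R8.
Step 3: cheapest edge leaving the tree is R6—R8 (4); add R6.
Step 4: cheapest edge leaving the tree is R5—R6 (7); add R5.
Step 5: cheapest edge leaving the tree is R2—R5 (4); add R2.
Step 6: cheapest edge leaving the tree is R2—R4 (3); add R4.
Step 7: cheapest edge leaving the tree is R5—R9 (5); add R9.
Step 8: cheapest edge leaving the tree is R7—R8 (8); add R7.
MST edges: R1—R3, R1—R8, R6—R8, R5—R6, R2—R5, R2—R4, R5—R9, R7—R8; total weight 17+1+4+7+4+3+5+8 = 49.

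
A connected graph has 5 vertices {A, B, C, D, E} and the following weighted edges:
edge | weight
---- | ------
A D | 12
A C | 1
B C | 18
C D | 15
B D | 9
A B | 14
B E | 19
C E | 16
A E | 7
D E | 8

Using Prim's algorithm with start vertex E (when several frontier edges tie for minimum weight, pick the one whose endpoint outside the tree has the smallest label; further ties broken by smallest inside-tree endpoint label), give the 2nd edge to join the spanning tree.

Prim, starting at E.
Step 1: cheapest edge leaving the tree is A E (7); add A.
Step 2: cheapest edge leaving the tree is A C (1); add C.
Step 3: cheapest edge leaving the tree is D E (8); add D.
Step 4: cheapest edge leaving the tree is B D (9); add B.
The 2nd edge added is A C.

A-C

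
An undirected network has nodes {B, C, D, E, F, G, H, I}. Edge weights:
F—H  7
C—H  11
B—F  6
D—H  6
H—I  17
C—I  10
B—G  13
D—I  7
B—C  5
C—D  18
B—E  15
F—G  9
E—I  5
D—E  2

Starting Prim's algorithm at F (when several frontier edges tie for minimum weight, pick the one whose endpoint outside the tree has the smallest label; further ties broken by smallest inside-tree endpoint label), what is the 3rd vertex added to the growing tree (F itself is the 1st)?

C

Prim, starting at F.
Step 1: cheapest edge leaving the tree is B—F (6); add B.
Step 2: cheapest edge leaving the tree is B—C (5); add C.
Step 3: cheapest edge leaving the tree is F—H (7); add H.
Step 4: cheapest edge leaving the tree is D—H (6); add D.
Step 5: cheapest edge leaving the tree is D—E (2); add E.
Step 6: cheapest edge leaving the tree is E—I (5); add I.
Step 7: cheapest edge leaving the tree is F—G (9); add G.
Vertex order: F, B, C, H, D, E, I, G. The 3rd vertex is C.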